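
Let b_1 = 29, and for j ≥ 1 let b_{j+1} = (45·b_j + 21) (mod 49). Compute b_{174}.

Computing terms: b_1 = 29; b_2 = 3; b_3 = 9; b_4 = 34; b_5 = 32; b_6 = 40; b_7 = 8; b_8 = 38; b_9 = 16; b_{10} = 6; b_{11} = 46; b_{12} = 33; b_{13} = 36; b_{14} = 24; b_{15} = 23; b_{16} = 27; b_{17} = 11; b_{18} = 26; b_{19} = 15; b_{20} = 10; b_{21} = 30; b_{22} = 48; b_{23} = 25; b_{24} = 19; b_{25} = 43; b_{26} = 45; b_{27} = 37; b_{28} = 20; b_{29} = 39; b_{30} = 12; b_{31} = 22; b_{32} = 31; b_{33} = 44; b_{34} = 41; b_{35} = 4; b_{36} = 5; b_{37} = 1; b_{38} = 17; b_{39} = 2; b_{40} = 13; b_{41} = 18; b_{42} = 47; b_{43} = 29.
The sequence repeats with period 42.
So b_{174} = b_{1 + ((174-1) mod 42)} = b_6 = 40.

40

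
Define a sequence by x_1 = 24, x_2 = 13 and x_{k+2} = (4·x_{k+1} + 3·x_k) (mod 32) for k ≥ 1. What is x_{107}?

Listing terms: x_1 = 24, x_2 = 13, x_3 = 28, x_4 = 23, x_5 = 16, x_6 = 5, x_7 = 4, x_8 = 31, x_9 = 8, x_{10} = 29, x_{11} = 12, x_{12} = 7, x_{13} = 0, x_{14} = 21, x_{15} = 20, x_{16} = 15, x_{17} = 24, x_{18} = 13.
Since (x_{17}, x_{18}) = (x_1, x_2) = (24, 13) (two consecutive terms determine the rest), the sequence is periodic with period 16.
(107 - 1) mod 16 = 10, so x_{107} = x_{11} = 12.

12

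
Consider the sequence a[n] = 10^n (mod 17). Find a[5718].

Computing terms: a[1] = 10,  a[2] = 15,  a[3] = 14,  a[4] = 4,  a[5] = 6,  a[6] = 9,  a[7] = 5,  a[8] = 16,  a[9] = 7,  a[10] = 2,  a[11] = 3,  a[12] = 13,  a[13] = 11,  a[14] = 8,  a[15] = 12,  a[16] = 1,  a[17] = 10.
The sequence repeats with period 16.
(5718 - 1) mod 16 = 5, so a[5718] = a[6] = 9.

9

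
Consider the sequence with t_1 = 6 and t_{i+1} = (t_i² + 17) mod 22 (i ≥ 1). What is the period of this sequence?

10

Computing terms: t_1 = 6, t_2 = 9, t_3 = 10, t_4 = 7, t_5 = 0, t_6 = 17, t_7 = 20, t_8 = 21, t_9 = 18, t_{10} = 11, t_{11} = 6.
Since t_{11} = t_1 = 6, the sequence is periodic with period 10.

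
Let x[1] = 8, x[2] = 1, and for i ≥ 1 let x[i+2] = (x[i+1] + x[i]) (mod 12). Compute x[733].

We have x[1] = 8,  x[2] = 1,  x[3] = 9,  x[4] = 10,  x[5] = 7,  x[6] = 5,  x[7] = 0,  x[8] = 5,  x[9] = 5,  x[10] = 10,  x[11] = 3,  x[12] = 1,  x[13] = 4,  x[14] = 5,  x[15] = 9,  x[16] = 2,  x[17] = 11,  x[18] = 1,  x[19] = 0,  x[20] = 1,  x[21] = 1,  x[22] = 2,  x[23] = 3,  x[24] = 5,  x[25] = 8,  x[26] = 1.
Since (x[25], x[26]) = (x[1], x[2]) = (8, 1) (two consecutive terms determine the rest), the sequence is periodic with period 24.
(733 - 1) mod 24 = 12, so x[733] = x[13] = 4.

4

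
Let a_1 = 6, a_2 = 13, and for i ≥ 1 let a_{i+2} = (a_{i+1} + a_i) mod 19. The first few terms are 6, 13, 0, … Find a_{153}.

9

Listing terms: a_1 = 6; a_2 = 13; a_3 = 0; a_4 = 13; a_5 = 13; a_6 = 7; a_7 = 1; a_8 = 8; a_9 = 9; a_{10} = 17; a_{11} = 7; a_{12} = 5; a_{13} = 12; a_{14} = 17; a_{15} = 10; a_{16} = 8; a_{17} = 18; a_{18} = 7; a_{19} = 6; a_{20} = 13.
The sequence repeats with period 18.
(153 - 1) mod 18 = 8, so a_{153} = a_9 = 9.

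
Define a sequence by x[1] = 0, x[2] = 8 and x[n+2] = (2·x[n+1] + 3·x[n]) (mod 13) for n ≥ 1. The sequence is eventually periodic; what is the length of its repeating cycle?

6

Computing terms: x[1] = 0,  x[2] = 8,  x[3] = 3,  x[4] = 4,  x[5] = 4,  x[6] = 7,  x[7] = 0,  x[8] = 8.
Since (x[7], x[8]) = (x[1], x[2]) = (0, 8) (two consecutive terms determine the rest), the sequence is periodic with period 6.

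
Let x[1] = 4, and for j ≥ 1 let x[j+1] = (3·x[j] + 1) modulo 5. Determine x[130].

3

x[1] = 4; x[2] = 3; x[3] = 0; x[4] = 1; x[5] = 4.
Since x[5] = x[1] = 4, the sequence is periodic with period 4.
So x[130] = x[1 + ((130-1) mod 4)] = x[2] = 3.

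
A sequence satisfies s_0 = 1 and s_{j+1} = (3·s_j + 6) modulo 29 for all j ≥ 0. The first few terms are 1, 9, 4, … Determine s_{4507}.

8

Computing terms: s_0 = 1,  s_1 = 9,  s_2 = 4,  s_3 = 18,  s_4 = 2,  s_5 = 12,  s_6 = 13,  s_7 = 16,  s_8 = 25,  s_9 = 23,  s_{10} = 17,  s_{11} = 28,  s_{12} = 3,  s_{13} = 15,  s_{14} = 22,  s_{15} = 14,  s_{16} = 19,  s_{17} = 5,  s_{18} = 21,  s_{19} = 11,  s_{20} = 10,  s_{21} = 7,  s_{22} = 27,  s_{23} = 0,  s_{24} = 6,  s_{25} = 24,  s_{26} = 20,  s_{27} = 8,  s_{28} = 1.
The sequence repeats with period 28.
(4507 - 0) mod 28 = 27, so s_{4507} = s_{27} = 8.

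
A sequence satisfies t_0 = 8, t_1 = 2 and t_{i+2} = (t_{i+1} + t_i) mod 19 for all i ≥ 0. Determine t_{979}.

14

Listing terms: t_0 = 8,  t_1 = 2,  t_2 = 10,  t_3 = 12,  t_4 = 3,  t_5 = 15,  t_6 = 18,  t_7 = 14,  t_8 = 13,  t_9 = 8,  t_{10} = 2.
The sequence repeats with period 9.
So t_{979} = t_{0 + ((979-0) mod 9)} = t_7 = 14.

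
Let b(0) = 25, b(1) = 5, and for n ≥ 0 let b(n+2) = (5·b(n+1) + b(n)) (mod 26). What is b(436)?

Computing terms: b(0) = 25, b(1) = 5, b(2) = 24, b(3) = 21, b(4) = 25, b(5) = 16, b(6) = 1, b(7) = 21, b(8) = 2, b(9) = 5, b(10) = 1, b(11) = 10, b(12) = 25, b(13) = 5.
Since (b(12), b(13)) = (b(0), b(1)) = (25, 5) (two consecutive terms determine the rest), the sequence is periodic with period 12.
(436 - 0) mod 12 = 4, so b(436) = b(4) = 25.

25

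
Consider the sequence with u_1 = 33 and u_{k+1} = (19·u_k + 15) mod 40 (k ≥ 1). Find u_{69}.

33

We have u_1 = 33,  u_2 = 2,  u_3 = 13,  u_4 = 22,  u_5 = 33.
Since u_5 = u_1 = 33, the sequence is periodic with period 4.
(69 - 1) mod 4 = 0, so u_{69} = u_1 = 33.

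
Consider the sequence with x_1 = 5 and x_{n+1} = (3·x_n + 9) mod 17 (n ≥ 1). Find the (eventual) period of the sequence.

We have x_1 = 5,  x_2 = 7,  x_3 = 13,  x_4 = 14,  x_5 = 0,  x_6 = 9,  x_7 = 2,  x_8 = 15,  x_9 = 3,  x_{10} = 1,  x_{11} = 12,  x_{12} = 11,  x_{13} = 8,  x_{14} = 16,  x_{15} = 6,  x_{16} = 10,  x_{17} = 5.
The sequence repeats with period 16.

16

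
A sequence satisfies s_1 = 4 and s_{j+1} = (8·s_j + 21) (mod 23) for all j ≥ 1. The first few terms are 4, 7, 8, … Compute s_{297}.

18

Listing terms: s_1 = 4; s_2 = 7; s_3 = 8; s_4 = 16; s_5 = 11; s_6 = 17; s_7 = 19; s_8 = 12; s_9 = 2; s_{10} = 14; s_{11} = 18; s_{12} = 4.
Since s_{12} = s_1 = 4, the sequence is periodic with period 11.
So s_{297} = s_{1 + ((297-1) mod 11)} = s_{11} = 18.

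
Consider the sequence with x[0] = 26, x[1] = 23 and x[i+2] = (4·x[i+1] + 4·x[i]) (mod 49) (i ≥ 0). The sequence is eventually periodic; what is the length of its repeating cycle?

42

x[0] = 26,  x[1] = 23,  x[2] = 0,  x[3] = 43,  x[4] = 25,  x[5] = 27,  x[6] = 12,  x[7] = 9,  x[8] = 35,  x[9] = 29,  x[10] = 11,  x[11] = 13,  x[12] = 47,  x[13] = 44,  x[14] = 21,  x[15] = 15,  x[16] = 46,  x[17] = 48,  x[18] = 33,  x[19] = 30,  x[20] = 7,  x[21] = 1,  x[22] = 32,  x[23] = 34,  x[24] = 19,  x[25] = 16,  x[26] = 42,  x[27] = 36,  x[28] = 18,  x[29] = 20,  x[30] = 5,  x[31] = 2,  x[32] = 28,  x[33] = 22,  x[34] = 4,  x[35] = 6,  x[36] = 40,  x[37] = 37,  x[38] = 14,  x[39] = 8,  x[40] = 39,  x[41] = 41,  x[42] = 26,  x[43] = 23.
The sequence repeats with period 42.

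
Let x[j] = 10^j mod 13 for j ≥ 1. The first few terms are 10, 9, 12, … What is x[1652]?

Listing terms: x[1] = 10,  x[2] = 9,  x[3] = 12,  x[4] = 3,  x[5] = 4,  x[6] = 1,  x[7] = 10.
The sequence repeats with period 6.
So x[1652] = x[1 + ((1652-1) mod 6)] = x[2] = 9.

9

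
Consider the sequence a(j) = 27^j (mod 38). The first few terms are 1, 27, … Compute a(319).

27

We have a(0) = 1; a(1) = 27; a(2) = 7; a(3) = 37; a(4) = 11; a(5) = 31; a(6) = 1.
The sequence repeats with period 6.
(319 - 0) mod 6 = 1, so a(319) = a(1) = 27.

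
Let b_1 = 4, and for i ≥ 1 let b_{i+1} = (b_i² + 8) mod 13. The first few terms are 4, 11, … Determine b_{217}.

9

Computing terms: b_1 = 4,  b_2 = 11,  b_3 = 12,  b_4 = 9,  b_5 = 11.
Since b_5 = b_2 = 11, the sequence is eventually periodic: after a pre-period of length 1 it cycles with period 3.
For i ≥ 2, b_i depends only on (i - 2) mod 3. (217 - 2) mod 3 = 2, so b_{217} = b_4 = 9.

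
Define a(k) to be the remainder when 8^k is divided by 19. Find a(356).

We have a(0) = 1,  a(1) = 8,  a(2) = 7,  a(3) = 18,  a(4) = 11,  a(5) = 12,  a(6) = 1.
The sequence repeats with period 6.
(356 - 0) mod 6 = 2, so a(356) = a(2) = 7.

7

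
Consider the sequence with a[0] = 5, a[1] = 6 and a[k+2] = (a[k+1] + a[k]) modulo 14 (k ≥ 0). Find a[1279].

8

Listing terms: a[0] = 5, a[1] = 6, a[2] = 11, a[3] = 3, a[4] = 0, a[5] = 3, a[6] = 3, a[7] = 6, a[8] = 9, a[9] = 1, a[10] = 10, a[11] = 11, a[12] = 7, a[13] = 4, a[14] = 11, a[15] = 1, a[16] = 12, a[17] = 13, a[18] = 11, a[19] = 10, a[20] = 7, a[21] = 3, a[22] = 10, a[23] = 13, a[24] = 9, a[25] = 8, a[26] = 3, a[27] = 11, a[28] = 0, a[29] = 11, a[30] = 11, a[31] = 8, a[32] = 5, a[33] = 13, a[34] = 4, a[35] = 3, a[36] = 7, a[37] = 10, a[38] = 3, a[39] = 13, a[40] = 2, a[41] = 1, a[42] = 3, a[43] = 4, a[44] = 7, a[45] = 11, a[46] = 4, a[47] = 1, a[48] = 5, a[49] = 6.
The sequence repeats with period 48.
(1279 - 0) mod 48 = 31, so a[1279] = a[31] = 8.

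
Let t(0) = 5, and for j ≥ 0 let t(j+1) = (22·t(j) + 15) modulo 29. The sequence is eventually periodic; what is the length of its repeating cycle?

14

Computing terms: t(0) = 5; t(1) = 9; t(2) = 10; t(3) = 3; t(4) = 23; t(5) = 28; t(6) = 22; t(7) = 6; t(8) = 2; t(9) = 1; t(10) = 8; t(11) = 17; t(12) = 12; t(13) = 18; t(14) = 5.
The sequence repeats with period 14.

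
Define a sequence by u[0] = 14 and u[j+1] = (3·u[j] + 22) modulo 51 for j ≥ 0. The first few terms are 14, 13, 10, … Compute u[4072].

49

We have u[0] = 14,  u[1] = 13,  u[2] = 10,  u[3] = 1,  u[4] = 25,  u[5] = 46,  u[6] = 7,  u[7] = 43,  u[8] = 49,  u[9] = 16,  u[10] = 19,  u[11] = 28,  u[12] = 4,  u[13] = 34,  u[14] = 22,  u[15] = 37,  u[16] = 31,  u[17] = 13.
Since u[17] = u[1] = 13, the sequence is eventually periodic: after a pre-period of length 1 it cycles with period 16.
For j ≥ 1, u[j] depends only on (j - 1) mod 16. (4072 - 1) mod 16 = 7, so u[4072] = u[8] = 49.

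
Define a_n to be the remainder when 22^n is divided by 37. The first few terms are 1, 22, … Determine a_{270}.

a_0 = 1, a_1 = 22, a_2 = 3, a_3 = 29, a_4 = 9, a_5 = 13, a_6 = 27, a_7 = 2, a_8 = 7, a_9 = 6, a_{10} = 21, a_{11} = 18, a_{12} = 26, a_{13} = 17, a_{14} = 4, a_{15} = 14, a_{16} = 12, a_{17} = 5, a_{18} = 36, a_{19} = 15, a_{20} = 34, a_{21} = 8, a_{22} = 28, a_{23} = 24, a_{24} = 10, a_{25} = 35, a_{26} = 30, a_{27} = 31, a_{28} = 16, a_{29} = 19, a_{30} = 11, a_{31} = 20, a_{32} = 33, a_{33} = 23, a_{34} = 25, a_{35} = 32, a_{36} = 1.
Since a_{36} = a_0 = 1, the sequence is periodic with period 36.
(270 - 0) mod 36 = 18, so a_{270} = a_{18} = 36.

36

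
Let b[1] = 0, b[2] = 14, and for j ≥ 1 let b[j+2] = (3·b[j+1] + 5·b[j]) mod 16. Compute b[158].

14

Listing terms: b[1] = 0; b[2] = 14; b[3] = 10; b[4] = 4; b[5] = 14; b[6] = 14; b[7] = 0; b[8] = 6; b[9] = 2; b[10] = 4; b[11] = 6; b[12] = 6; b[13] = 0; b[14] = 14.
Since (b[13], b[14]) = (b[1], b[2]) = (0, 14) (two consecutive terms determine the rest), the sequence is periodic with period 12.
(158 - 1) mod 12 = 1, so b[158] = b[2] = 14.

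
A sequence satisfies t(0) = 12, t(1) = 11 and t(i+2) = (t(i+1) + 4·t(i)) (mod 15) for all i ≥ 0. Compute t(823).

11

Computing terms: t(0) = 12,  t(1) = 11,  t(2) = 14,  t(3) = 13,  t(4) = 9,  t(5) = 1,  t(6) = 7,  t(7) = 11,  t(8) = 9,  t(9) = 8,  t(10) = 14,  t(11) = 1,  t(12) = 12,  t(13) = 1,  t(14) = 4,  t(15) = 8,  t(16) = 9,  t(17) = 11,  t(18) = 2,  t(19) = 1,  t(20) = 9,  t(21) = 13,  t(22) = 4,  t(23) = 11,  t(24) = 12,  t(25) = 11.
Since (t(24), t(25)) = (t(0), t(1)) = (12, 11) (two consecutive terms determine the rest), the sequence is periodic with period 24.
So t(823) = t(0 + ((823-0) mod 24)) = t(7) = 11.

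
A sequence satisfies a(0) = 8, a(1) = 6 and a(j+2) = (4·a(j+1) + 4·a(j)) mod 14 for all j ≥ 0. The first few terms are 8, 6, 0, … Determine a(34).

12

Listing terms: a(0) = 8, a(1) = 6, a(2) = 0, a(3) = 10, a(4) = 12, a(5) = 4, a(6) = 8, a(7) = 6.
The sequence repeats with period 6.
(34 - 0) mod 6 = 4, so a(34) = a(4) = 12.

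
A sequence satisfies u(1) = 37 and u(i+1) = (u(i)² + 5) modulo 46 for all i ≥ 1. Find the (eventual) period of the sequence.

4

Computing terms: u(1) = 37; u(2) = 40; u(3) = 41; u(4) = 30; u(5) = 31; u(6) = 0; u(7) = 5; u(8) = 30.
Since u(8) = u(4) = 30, the sequence is eventually periodic: after a pre-period of length 3 it cycles with period 4.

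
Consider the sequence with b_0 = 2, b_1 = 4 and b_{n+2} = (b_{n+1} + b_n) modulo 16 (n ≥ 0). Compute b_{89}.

10

Computing terms: b_0 = 2,  b_1 = 4,  b_2 = 6,  b_3 = 10,  b_4 = 0,  b_5 = 10,  b_6 = 10,  b_7 = 4,  b_8 = 14,  b_9 = 2,  b_{10} = 0,  b_{11} = 2,  b_{12} = 2,  b_{13} = 4.
The sequence repeats with period 12.
(89 - 0) mod 12 = 5, so b_{89} = b_5 = 10.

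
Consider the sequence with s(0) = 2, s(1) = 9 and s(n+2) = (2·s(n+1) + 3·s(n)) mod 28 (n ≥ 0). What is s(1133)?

Computing terms: s(0) = 2,  s(1) = 9,  s(2) = 24,  s(3) = 19,  s(4) = 26,  s(5) = 25,  s(6) = 16,  s(7) = 23,  s(8) = 10,  s(9) = 5,  s(10) = 12,  s(11) = 11,  s(12) = 2,  s(13) = 9.
Since (s(12), s(13)) = (s(0), s(1)) = (2, 9) (two consecutive terms determine the rest), the sequence is periodic with period 12.
(1133 - 0) mod 12 = 5, so s(1133) = s(5) = 25.

25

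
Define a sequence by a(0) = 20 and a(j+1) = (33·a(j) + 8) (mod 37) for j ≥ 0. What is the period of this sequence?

9

Listing terms: a(0) = 20, a(1) = 2, a(2) = 0, a(3) = 8, a(4) = 13, a(5) = 30, a(6) = 36, a(7) = 12, a(8) = 34, a(9) = 20.
Since a(9) = a(0) = 20, the sequence is periodic with period 9.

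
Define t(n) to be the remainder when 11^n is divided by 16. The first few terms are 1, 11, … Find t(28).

We have t(0) = 1,  t(1) = 11,  t(2) = 9,  t(3) = 3,  t(4) = 1.
The sequence repeats with period 4.
So t(28) = t(0 + ((28-0) mod 4)) = t(0) = 1.

1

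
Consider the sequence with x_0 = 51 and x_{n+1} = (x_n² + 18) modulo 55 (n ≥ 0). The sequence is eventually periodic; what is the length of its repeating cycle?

3

Listing terms: x_0 = 51; x_1 = 34; x_2 = 19; x_3 = 49; x_4 = 54; x_5 = 19.
Since x_5 = x_2 = 19, the sequence is eventually periodic: after a pre-period of length 2 it cycles with period 3.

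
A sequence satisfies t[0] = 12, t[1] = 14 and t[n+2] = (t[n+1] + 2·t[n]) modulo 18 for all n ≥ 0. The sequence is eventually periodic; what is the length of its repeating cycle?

Computing terms: t[0] = 12,  t[1] = 14,  t[2] = 2,  t[3] = 12,  t[4] = 16,  t[5] = 4,  t[6] = 0,  t[7] = 8,  t[8] = 8,  t[9] = 6,  t[10] = 4,  t[11] = 16,  t[12] = 6,  t[13] = 2,  t[14] = 14,  t[15] = 0,  t[16] = 10,  t[17] = 10,  t[18] = 12,  t[19] = 14.
The sequence repeats with period 18.

18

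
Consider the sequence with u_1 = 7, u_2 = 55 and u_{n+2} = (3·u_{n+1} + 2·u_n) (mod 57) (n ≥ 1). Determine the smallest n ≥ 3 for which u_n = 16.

Listing terms: u_1 = 7, u_2 = 55, u_3 = 8, u_4 = 20, u_5 = 19, u_6 = 40, u_7 = 44, u_8 = 41, u_9 = 40, u_{10} = 31, u_{11} = 2, u_{12} = 11, u_{13} = 37, u_{14} = 19, u_{15} = 17, u_{16} = 32, u_{17} = 16, u_{18} = 55, u_{19} = 26, u_{20} = 17, u_{21} = 46, u_{22} = 1, u_{23} = 38, u_{24} = 2, u_{25} = 25, u_{26} = 22, u_{27} = 2, u_{28} = 50, u_{29} = 40, u_{30} = 49, u_{31} = 56, u_{32} = 38, u_{33} = 55, u_{34} = 13, u_{35} = 35, u_{36} = 17, u_{37} = 7, u_{38} = 55.
Since (u_{37}, u_{38}) = (u_1, u_2) = (7, 55) (two consecutive terms determine the rest), the sequence is periodic with period 36.
The value 16 first appears (with n ≥ 3) at u_{17}.

17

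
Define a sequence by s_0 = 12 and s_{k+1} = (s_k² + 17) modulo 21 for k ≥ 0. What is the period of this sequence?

Computing terms: s_0 = 12, s_1 = 14, s_2 = 3, s_3 = 5, s_4 = 0, s_5 = 17, s_6 = 12.
Since s_6 = s_0 = 12, the sequence is periodic with period 6.

6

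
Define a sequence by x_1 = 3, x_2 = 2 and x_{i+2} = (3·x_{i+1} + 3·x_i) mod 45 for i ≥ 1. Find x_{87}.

0

We have x_1 = 3; x_2 = 2; x_3 = 15; x_4 = 6; x_5 = 18; x_6 = 27; x_7 = 0; x_8 = 36; x_9 = 18; x_{10} = 27.
Since (x_9, x_{10}) = (x_5, x_6) = (18, 27) (two consecutive terms determine the rest), the sequence is eventually periodic: after a pre-period of length 4 it cycles with period 4.
For i ≥ 5, x_i depends only on (i - 5) mod 4. (87 - 5) mod 4 = 2, so x_{87} = x_7 = 0.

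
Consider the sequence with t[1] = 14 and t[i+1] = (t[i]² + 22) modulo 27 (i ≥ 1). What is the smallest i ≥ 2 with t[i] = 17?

We have t[1] = 14; t[2] = 2; t[3] = 26; t[4] = 23; t[5] = 11; t[6] = 8; t[7] = 5; t[8] = 20; t[9] = 17; t[10] = 14.
Since t[10] = t[1] = 14, the sequence is periodic with period 9.
The value 17 first appears (with i ≥ 2) at t[9].

9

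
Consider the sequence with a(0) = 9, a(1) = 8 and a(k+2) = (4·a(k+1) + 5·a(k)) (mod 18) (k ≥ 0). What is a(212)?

a(0) = 9, a(1) = 8, a(2) = 5, a(3) = 6, a(4) = 13, a(5) = 10, a(6) = 15, a(7) = 2, a(8) = 11, a(9) = 0, a(10) = 1, a(11) = 4, a(12) = 3, a(13) = 14, a(14) = 17, a(15) = 12, a(16) = 7, a(17) = 16, a(18) = 9, a(19) = 8.
The sequence repeats with period 18.
So a(212) = a(0 + ((212-0) mod 18)) = a(14) = 17.

17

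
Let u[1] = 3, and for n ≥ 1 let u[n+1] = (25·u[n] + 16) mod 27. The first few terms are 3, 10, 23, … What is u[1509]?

Listing terms: u[1] = 3,  u[2] = 10,  u[3] = 23,  u[4] = 24,  u[5] = 22,  u[6] = 26,  u[7] = 18,  u[8] = 7,  u[9] = 2,  u[10] = 12,  u[11] = 19,  u[12] = 5,  u[13] = 6,  u[14] = 4,  u[15] = 8,  u[16] = 0,  u[17] = 16,  u[18] = 11,  u[19] = 21,  u[20] = 1,  u[21] = 14,  u[22] = 15,  u[23] = 13,  u[24] = 17,  u[25] = 9,  u[26] = 25,  u[27] = 20,  u[28] = 3.
The sequence repeats with period 27.
(1509 - 1) mod 27 = 23, so u[1509] = u[24] = 17.

17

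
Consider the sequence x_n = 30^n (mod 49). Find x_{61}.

x_0 = 1,  x_1 = 30,  x_2 = 18,  x_3 = 1.
The sequence repeats with period 3.
(61 - 0) mod 3 = 1, so x_{61} = x_1 = 30.

30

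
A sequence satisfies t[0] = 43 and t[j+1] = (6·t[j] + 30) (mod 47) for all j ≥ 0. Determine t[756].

t[0] = 43, t[1] = 6, t[2] = 19, t[3] = 3, t[4] = 1, t[5] = 36, t[6] = 11, t[7] = 2, t[8] = 42, t[9] = 0, t[10] = 30, t[11] = 22, t[12] = 21, t[13] = 15, t[14] = 26, t[15] = 45, t[16] = 18, t[17] = 44, t[18] = 12, t[19] = 8, t[20] = 31, t[21] = 28, t[22] = 10, t[23] = 43.
Since t[23] = t[0] = 43, the sequence is periodic with period 23.
(756 - 0) mod 23 = 20, so t[756] = t[20] = 31.

31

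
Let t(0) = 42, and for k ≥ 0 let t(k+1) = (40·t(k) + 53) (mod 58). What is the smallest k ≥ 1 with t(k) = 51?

We have t(0) = 42; t(1) = 51; t(2) = 5; t(3) = 21; t(4) = 23; t(5) = 45; t(6) = 55; t(7) = 49; t(8) = 41; t(9) = 11; t(10) = 29; t(11) = 53; t(12) = 27; t(13) = 31; t(14) = 17; t(15) = 37; t(16) = 25; t(17) = 9; t(18) = 7; t(19) = 43; t(20) = 33; t(21) = 39; t(22) = 47; t(23) = 19; t(24) = 1; t(25) = 35; t(26) = 3; t(27) = 57; t(28) = 13; t(29) = 51.
Since t(29) = t(1) = 51, the sequence is eventually periodic: after a pre-period of length 1 it cycles with period 28.
The value 51 first appears (with k ≥ 1) at t(1).

1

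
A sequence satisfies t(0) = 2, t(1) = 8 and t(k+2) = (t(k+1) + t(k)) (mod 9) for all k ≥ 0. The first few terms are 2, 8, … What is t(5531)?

t(0) = 2, t(1) = 8, t(2) = 1, t(3) = 0, t(4) = 1, t(5) = 1, t(6) = 2, t(7) = 3, t(8) = 5, t(9) = 8, t(10) = 4, t(11) = 3, t(12) = 7, t(13) = 1, t(14) = 8, t(15) = 0, t(16) = 8, t(17) = 8, t(18) = 7, t(19) = 6, t(20) = 4, t(21) = 1, t(22) = 5, t(23) = 6, t(24) = 2, t(25) = 8.
The sequence repeats with period 24.
So t(5531) = t(0 + ((5531-0) mod 24)) = t(11) = 3.

3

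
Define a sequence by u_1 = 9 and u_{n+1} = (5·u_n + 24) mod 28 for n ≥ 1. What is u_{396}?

Listing terms: u_1 = 9,  u_2 = 13,  u_3 = 5,  u_4 = 21,  u_5 = 17,  u_6 = 25,  u_7 = 9.
The sequence repeats with period 6.
So u_{396} = u_{1 + ((396-1) mod 6)} = u_6 = 25.

25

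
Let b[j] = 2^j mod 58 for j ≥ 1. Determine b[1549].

b[1] = 2, b[2] = 4, b[3] = 8, b[4] = 16, b[5] = 32, b[6] = 6, b[7] = 12, b[8] = 24, b[9] = 48, b[10] = 38, b[11] = 18, b[12] = 36, b[13] = 14, b[14] = 28, b[15] = 56, b[16] = 54, b[17] = 50, b[18] = 42, b[19] = 26, b[20] = 52, b[21] = 46, b[22] = 34, b[23] = 10, b[24] = 20, b[25] = 40, b[26] = 22, b[27] = 44, b[28] = 30, b[29] = 2.
Since b[29] = b[1] = 2, the sequence is periodic with period 28.
(1549 - 1) mod 28 = 8, so b[1549] = b[9] = 48.

48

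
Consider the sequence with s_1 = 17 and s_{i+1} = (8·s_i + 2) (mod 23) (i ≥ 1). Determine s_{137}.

8

Computing terms: s_1 = 17, s_2 = 0, s_3 = 2, s_4 = 18, s_5 = 8, s_6 = 20, s_7 = 1, s_8 = 10, s_9 = 13, s_{10} = 14, s_{11} = 22, s_{12} = 17.
The sequence repeats with period 11.
So s_{137} = s_{1 + ((137-1) mod 11)} = s_5 = 8.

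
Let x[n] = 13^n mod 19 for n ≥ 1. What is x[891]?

We have x[1] = 13,  x[2] = 17,  x[3] = 12,  x[4] = 4,  x[5] = 14,  x[6] = 11,  x[7] = 10,  x[8] = 16,  x[9] = 18,  x[10] = 6,  x[11] = 2,  x[12] = 7,  x[13] = 15,  x[14] = 5,  x[15] = 8,  x[16] = 9,  x[17] = 3,  x[18] = 1,  x[19] = 13.
The sequence repeats with period 18.
(891 - 1) mod 18 = 8, so x[891] = x[9] = 18.

18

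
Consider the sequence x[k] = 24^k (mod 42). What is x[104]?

30

x[1] = 24,  x[2] = 30,  x[3] = 6,  x[4] = 18,  x[5] = 12,  x[6] = 36,  x[7] = 24.
The sequence repeats with period 6.
(104 - 1) mod 6 = 1, so x[104] = x[2] = 30.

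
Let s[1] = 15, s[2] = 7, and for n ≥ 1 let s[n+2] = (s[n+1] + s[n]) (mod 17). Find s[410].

Listing terms: s[1] = 15; s[2] = 7; s[3] = 5; s[4] = 12; s[5] = 0; s[6] = 12; s[7] = 12; s[8] = 7; s[9] = 2; s[10] = 9; s[11] = 11; s[12] = 3; s[13] = 14; s[14] = 0; s[15] = 14; s[16] = 14; s[17] = 11; s[18] = 8; s[19] = 2; s[20] = 10; s[21] = 12; s[22] = 5; s[23] = 0; s[24] = 5; s[25] = 5; s[26] = 10; s[27] = 15; s[28] = 8; s[29] = 6; s[30] = 14; s[31] = 3; s[32] = 0; s[33] = 3; s[34] = 3; s[35] = 6; s[36] = 9; s[37] = 15; s[38] = 7.
The sequence repeats with period 36.
(410 - 1) mod 36 = 13, so s[410] = s[14] = 0.

0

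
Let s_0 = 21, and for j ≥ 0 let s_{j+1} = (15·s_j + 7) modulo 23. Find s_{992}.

7

We have s_0 = 21,  s_1 = 0,  s_2 = 7,  s_3 = 20,  s_4 = 8,  s_5 = 12,  s_6 = 3,  s_7 = 6,  s_8 = 5,  s_9 = 13,  s_{10} = 18,  s_{11} = 1,  s_{12} = 22,  s_{13} = 15,  s_{14} = 2,  s_{15} = 14,  s_{16} = 10,  s_{17} = 19,  s_{18} = 16,  s_{19} = 17,  s_{20} = 9,  s_{21} = 4,  s_{22} = 21.
Since s_{22} = s_0 = 21, the sequence is periodic with period 22.
(992 - 0) mod 22 = 2, so s_{992} = s_2 = 7.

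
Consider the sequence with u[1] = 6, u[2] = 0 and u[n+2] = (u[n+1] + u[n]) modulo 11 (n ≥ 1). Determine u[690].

5

u[1] = 6, u[2] = 0, u[3] = 6, u[4] = 6, u[5] = 1, u[6] = 7, u[7] = 8, u[8] = 4, u[9] = 1, u[10] = 5, u[11] = 6, u[12] = 0.
Since (u[11], u[12]) = (u[1], u[2]) = (6, 0) (two consecutive terms determine the rest), the sequence is periodic with period 10.
(690 - 1) mod 10 = 9, so u[690] = u[10] = 5.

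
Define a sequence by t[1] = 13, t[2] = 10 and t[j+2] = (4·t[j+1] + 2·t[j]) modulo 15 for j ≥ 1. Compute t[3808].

Listing terms: t[1] = 13; t[2] = 10; t[3] = 6; t[4] = 14; t[5] = 8; t[6] = 0; t[7] = 1; t[8] = 4; t[9] = 3; t[10] = 5; t[11] = 11; t[12] = 9; t[13] = 13; t[14] = 10.
Since (t[13], t[14]) = (t[1], t[2]) = (13, 10) (two consecutive terms determine the rest), the sequence is periodic with period 12.
(3808 - 1) mod 12 = 3, so t[3808] = t[4] = 14.

14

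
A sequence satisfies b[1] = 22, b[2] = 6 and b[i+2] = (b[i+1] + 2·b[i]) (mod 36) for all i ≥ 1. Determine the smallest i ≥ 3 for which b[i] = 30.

8

Listing terms: b[1] = 22, b[2] = 6, b[3] = 14, b[4] = 26, b[5] = 18, b[6] = 34, b[7] = 34, b[8] = 30, b[9] = 26, b[10] = 14, b[11] = 30, b[12] = 22, b[13] = 10, b[14] = 18, b[15] = 2, b[16] = 2, b[17] = 6, b[18] = 10, b[19] = 22, b[20] = 6.
The sequence repeats with period 18.
The value 30 first appears (with i ≥ 3) at b[8].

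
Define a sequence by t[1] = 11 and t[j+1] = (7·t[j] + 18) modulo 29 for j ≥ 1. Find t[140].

28

t[1] = 11,  t[2] = 8,  t[3] = 16,  t[4] = 14,  t[5] = 0,  t[6] = 18,  t[7] = 28,  t[8] = 11.
Since t[8] = t[1] = 11, the sequence is periodic with period 7.
So t[140] = t[1 + ((140-1) mod 7)] = t[7] = 28.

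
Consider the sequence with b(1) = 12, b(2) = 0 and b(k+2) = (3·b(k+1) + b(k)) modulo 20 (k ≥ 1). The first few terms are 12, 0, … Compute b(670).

Listing terms: b(1) = 12, b(2) = 0, b(3) = 12, b(4) = 16, b(5) = 0, b(6) = 16, b(7) = 8, b(8) = 0, b(9) = 8, b(10) = 4, b(11) = 0, b(12) = 4, b(13) = 12, b(14) = 0.
Since (b(13), b(14)) = (b(1), b(2)) = (12, 0) (two consecutive terms determine the rest), the sequence is periodic with period 12.
(670 - 1) mod 12 = 9, so b(670) = b(10) = 4.

4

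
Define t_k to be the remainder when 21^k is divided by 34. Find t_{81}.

Computing terms: t_1 = 21,  t_2 = 33,  t_3 = 13,  t_4 = 1,  t_5 = 21.
The sequence repeats with period 4.
(81 - 1) mod 4 = 0, so t_{81} = t_1 = 21.

21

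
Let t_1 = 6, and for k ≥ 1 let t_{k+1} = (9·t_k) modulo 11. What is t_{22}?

10

Computing terms: t_1 = 6, t_2 = 10, t_3 = 2, t_4 = 7, t_5 = 8, t_6 = 6.
Since t_6 = t_1 = 6, the sequence is periodic with period 5.
(22 - 1) mod 5 = 1, so t_{22} = t_2 = 10.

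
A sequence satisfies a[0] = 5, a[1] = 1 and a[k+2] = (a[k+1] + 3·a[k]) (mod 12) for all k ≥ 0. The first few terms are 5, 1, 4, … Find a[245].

a[0] = 5; a[1] = 1; a[2] = 4; a[3] = 7; a[4] = 7; a[5] = 4; a[6] = 1; a[7] = 1; a[8] = 4.
Since (a[7], a[8]) = (a[1], a[2]) = (1, 4) (two consecutive terms determine the rest), the sequence is eventually periodic: after a pre-period of length 1 it cycles with period 6.
For k ≥ 1, a[k] depends only on (k - 1) mod 6. (245 - 1) mod 6 = 4, so a[245] = a[5] = 4.

4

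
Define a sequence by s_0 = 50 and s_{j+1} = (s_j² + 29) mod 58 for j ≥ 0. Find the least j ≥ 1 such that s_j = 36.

2

Computing terms: s_0 = 50; s_1 = 35; s_2 = 36; s_3 = 49; s_4 = 52; s_5 = 7; s_6 = 20; s_7 = 23; s_8 = 36.
Since s_8 = s_2 = 36, the sequence is eventually periodic: after a pre-period of length 2 it cycles with period 6.
The value 36 first appears (with j ≥ 1) at s_2.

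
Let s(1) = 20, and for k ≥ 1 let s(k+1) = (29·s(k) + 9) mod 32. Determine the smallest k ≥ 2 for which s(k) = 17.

Listing terms: s(1) = 20,  s(2) = 13,  s(3) = 2,  s(4) = 3,  s(5) = 0,  s(6) = 9,  s(7) = 14,  s(8) = 31,  s(9) = 12,  s(10) = 5,  s(11) = 26,  s(12) = 27,  s(13) = 24,  s(14) = 1,  s(15) = 6,  s(16) = 23,  s(17) = 4,  s(18) = 29,  s(19) = 18,  s(20) = 19,  s(21) = 16,  s(22) = 25,  s(23) = 30,  s(24) = 15,  s(25) = 28,  s(26) = 21,  s(27) = 10,  s(28) = 11,  s(29) = 8,  s(30) = 17,  s(31) = 22,  s(32) = 7,  s(33) = 20.
The sequence repeats with period 32.
The value 17 first appears (with k ≥ 2) at s(30).

30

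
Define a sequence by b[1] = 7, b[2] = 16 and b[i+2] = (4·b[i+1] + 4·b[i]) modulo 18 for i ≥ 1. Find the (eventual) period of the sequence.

24

b[1] = 7; b[2] = 16; b[3] = 2; b[4] = 0; b[5] = 8; b[6] = 14; b[7] = 16; b[8] = 12; b[9] = 4; b[10] = 10; b[11] = 2; b[12] = 12; b[13] = 2; b[14] = 2; b[15] = 16; b[16] = 0; b[17] = 10; b[18] = 4; b[19] = 2; b[20] = 6; b[21] = 14; b[22] = 8; b[23] = 16; b[24] = 6; b[25] = 16; b[26] = 16; b[27] = 2.
Since (b[26], b[27]) = (b[2], b[3]) = (16, 2) (two consecutive terms determine the rest), the sequence is eventually periodic: after a pre-period of length 1 it cycles with period 24.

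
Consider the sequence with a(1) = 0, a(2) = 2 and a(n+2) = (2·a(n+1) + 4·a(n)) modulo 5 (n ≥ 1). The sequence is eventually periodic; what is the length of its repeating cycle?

5

Listing terms: a(1) = 0; a(2) = 2; a(3) = 4; a(4) = 1; a(5) = 3; a(6) = 0; a(7) = 2.
The sequence repeats with period 5.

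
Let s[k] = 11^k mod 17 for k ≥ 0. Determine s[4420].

4

s[0] = 1,  s[1] = 11,  s[2] = 2,  s[3] = 5,  s[4] = 4,  s[5] = 10,  s[6] = 8,  s[7] = 3,  s[8] = 16,  s[9] = 6,  s[10] = 15,  s[11] = 12,  s[12] = 13,  s[13] = 7,  s[14] = 9,  s[15] = 14,  s[16] = 1.
Since s[16] = s[0] = 1, the sequence is periodic with period 16.
So s[4420] = s[0 + ((4420-0) mod 16)] = s[4] = 4.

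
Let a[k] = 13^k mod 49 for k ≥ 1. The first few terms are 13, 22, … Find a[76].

15

Computing terms: a[1] = 13,  a[2] = 22,  a[3] = 41,  a[4] = 43,  a[5] = 20,  a[6] = 15,  a[7] = 48,  a[8] = 36,  a[9] = 27,  a[10] = 8,  a[11] = 6,  a[12] = 29,  a[13] = 34,  a[14] = 1,  a[15] = 13.
The sequence repeats with period 14.
So a[76] = a[1 + ((76-1) mod 14)] = a[6] = 15.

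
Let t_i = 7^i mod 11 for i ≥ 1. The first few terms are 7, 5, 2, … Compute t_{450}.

t_1 = 7, t_2 = 5, t_3 = 2, t_4 = 3, t_5 = 10, t_6 = 4, t_7 = 6, t_8 = 9, t_9 = 8, t_{10} = 1, t_{11} = 7.
The sequence repeats with period 10.
(450 - 1) mod 10 = 9, so t_{450} = t_{10} = 1.

1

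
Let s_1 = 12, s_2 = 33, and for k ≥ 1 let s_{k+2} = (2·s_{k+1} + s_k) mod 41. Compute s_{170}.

We have s_1 = 12; s_2 = 33; s_3 = 37; s_4 = 25; s_5 = 5; s_6 = 35; s_7 = 34; s_8 = 21; s_9 = 35; s_{10} = 9; s_{11} = 12; s_{12} = 33.
Since (s_{11}, s_{12}) = (s_1, s_2) = (12, 33) (two consecutive terms determine the rest), the sequence is periodic with period 10.
So s_{170} = s_{1 + ((170-1) mod 10)} = s_{10} = 9.

9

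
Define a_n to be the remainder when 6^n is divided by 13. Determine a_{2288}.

3

a_0 = 1; a_1 = 6; a_2 = 10; a_3 = 8; a_4 = 9; a_5 = 2; a_6 = 12; a_7 = 7; a_8 = 3; a_9 = 5; a_{10} = 4; a_{11} = 11; a_{12} = 1.
The sequence repeats with period 12.
So a_{2288} = a_{0 + ((2288-0) mod 12)} = a_8 = 3.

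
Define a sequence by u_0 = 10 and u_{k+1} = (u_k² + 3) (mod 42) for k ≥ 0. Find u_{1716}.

We have u_0 = 10; u_1 = 19; u_2 = 28; u_3 = 31; u_4 = 40; u_5 = 7; u_6 = 10.
The sequence repeats with period 6.
(1716 - 0) mod 6 = 0, so u_{1716} = u_0 = 10.

10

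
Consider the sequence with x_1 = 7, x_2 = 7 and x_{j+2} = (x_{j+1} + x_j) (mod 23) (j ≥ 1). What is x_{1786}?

x_1 = 7, x_2 = 7, x_3 = 14, x_4 = 21, x_5 = 12, x_6 = 10, x_7 = 22, x_8 = 9, x_9 = 8, x_{10} = 17, x_{11} = 2, x_{12} = 19, x_{13} = 21, x_{14} = 17, x_{15} = 15, x_{16} = 9, x_{17} = 1, x_{18} = 10, x_{19} = 11, x_{20} = 21, x_{21} = 9, x_{22} = 7, x_{23} = 16, x_{24} = 0, x_{25} = 16, x_{26} = 16, x_{27} = 9, x_{28} = 2, x_{29} = 11, x_{30} = 13, x_{31} = 1, x_{32} = 14, x_{33} = 15, x_{34} = 6, x_{35} = 21, x_{36} = 4, x_{37} = 2, x_{38} = 6, x_{39} = 8, x_{40} = 14, x_{41} = 22, x_{42} = 13, x_{43} = 12, x_{44} = 2, x_{45} = 14, x_{46} = 16, x_{47} = 7, x_{48} = 0, x_{49} = 7, x_{50} = 7.
The sequence repeats with period 48.
So x_{1786} = x_{1 + ((1786-1) mod 48)} = x_{10} = 17.

17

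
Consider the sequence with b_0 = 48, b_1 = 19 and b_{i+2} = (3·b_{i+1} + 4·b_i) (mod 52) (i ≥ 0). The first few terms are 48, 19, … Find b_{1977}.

Computing terms: b_0 = 48, b_1 = 19, b_2 = 41, b_3 = 43, b_4 = 33, b_5 = 11, b_6 = 9, b_7 = 19, b_8 = 41.
Since (b_7, b_8) = (b_1, b_2) = (19, 41) (two consecutive terms determine the rest), the sequence is eventually periodic: after a pre-period of length 1 it cycles with period 6.
For i ≥ 1, b_i depends only on (i - 1) mod 6. (1977 - 1) mod 6 = 2, so b_{1977} = b_3 = 43.

43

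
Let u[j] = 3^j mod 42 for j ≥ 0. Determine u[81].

u[0] = 1, u[1] = 3, u[2] = 9, u[3] = 27, u[4] = 39, u[5] = 33, u[6] = 15, u[7] = 3.
Since u[7] = u[1] = 3, the sequence is eventually periodic: after a pre-period of length 1 it cycles with period 6.
For j ≥ 1, u[j] depends only on (j - 1) mod 6. (81 - 1) mod 6 = 2, so u[81] = u[3] = 27.

27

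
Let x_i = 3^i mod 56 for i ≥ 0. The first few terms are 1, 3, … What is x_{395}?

19

We have x_0 = 1; x_1 = 3; x_2 = 9; x_3 = 27; x_4 = 25; x_5 = 19; x_6 = 1.
Since x_6 = x_0 = 1, the sequence is periodic with period 6.
(395 - 0) mod 6 = 5, so x_{395} = x_5 = 19.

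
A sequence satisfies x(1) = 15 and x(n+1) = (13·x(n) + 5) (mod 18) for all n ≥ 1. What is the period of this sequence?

18

Listing terms: x(1) = 15,  x(2) = 2,  x(3) = 13,  x(4) = 12,  x(5) = 17,  x(6) = 10,  x(7) = 9,  x(8) = 14,  x(9) = 7,  x(10) = 6,  x(11) = 11,  x(12) = 4,  x(13) = 3,  x(14) = 8,  x(15) = 1,  x(16) = 0,  x(17) = 5,  x(18) = 16,  x(19) = 15.
Since x(19) = x(1) = 15, the sequence is periodic with period 18.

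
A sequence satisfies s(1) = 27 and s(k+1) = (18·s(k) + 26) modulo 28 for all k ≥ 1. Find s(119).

Listing terms: s(1) = 27; s(2) = 8; s(3) = 2; s(4) = 6; s(5) = 22; s(6) = 2.
Since s(6) = s(3) = 2, the sequence is eventually periodic: after a pre-period of length 2 it cycles with period 3.
For k ≥ 3, s(k) depends only on (k - 3) mod 3. (119 - 3) mod 3 = 2, so s(119) = s(5) = 22.

22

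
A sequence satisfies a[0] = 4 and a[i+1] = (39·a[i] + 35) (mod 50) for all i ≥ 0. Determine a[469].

21

Listing terms: a[0] = 4, a[1] = 41, a[2] = 34, a[3] = 11, a[4] = 14, a[5] = 31, a[6] = 44, a[7] = 1, a[8] = 24, a[9] = 21, a[10] = 4.
The sequence repeats with period 10.
So a[469] = a[0 + ((469-0) mod 10)] = a[9] = 21.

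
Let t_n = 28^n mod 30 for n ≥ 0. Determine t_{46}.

4

Computing terms: t_0 = 1, t_1 = 28, t_2 = 4, t_3 = 22, t_4 = 16, t_5 = 28.
Since t_5 = t_1 = 28, the sequence is eventually periodic: after a pre-period of length 1 it cycles with period 4.
For n ≥ 1, t_n depends only on (n - 1) mod 4. (46 - 1) mod 4 = 1, so t_{46} = t_2 = 4.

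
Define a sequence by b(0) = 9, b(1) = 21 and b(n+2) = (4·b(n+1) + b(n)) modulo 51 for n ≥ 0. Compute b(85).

Computing terms: b(0) = 9; b(1) = 21; b(2) = 42; b(3) = 36; b(4) = 33; b(5) = 15; b(6) = 42; b(7) = 30; b(8) = 9; b(9) = 15; b(10) = 18; b(11) = 36; b(12) = 9; b(13) = 21.
The sequence repeats with period 12.
(85 - 0) mod 12 = 1, so b(85) = b(1) = 21.

21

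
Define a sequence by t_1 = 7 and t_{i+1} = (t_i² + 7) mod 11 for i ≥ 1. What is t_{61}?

5

t_1 = 7; t_2 = 1; t_3 = 8; t_4 = 5; t_5 = 10; t_6 = 8.
Since t_6 = t_3 = 8, the sequence is eventually periodic: after a pre-period of length 2 it cycles with period 3.
For i ≥ 3, t_i depends only on (i - 3) mod 3. (61 - 3) mod 3 = 1, so t_{61} = t_4 = 5.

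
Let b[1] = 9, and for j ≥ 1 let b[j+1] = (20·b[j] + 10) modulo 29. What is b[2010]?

9

Listing terms: b[1] = 9,  b[2] = 16,  b[3] = 11,  b[4] = 27,  b[5] = 28,  b[6] = 19,  b[7] = 13,  b[8] = 9.
Since b[8] = b[1] = 9, the sequence is periodic with period 7.
(2010 - 1) mod 7 = 0, so b[2010] = b[1] = 9.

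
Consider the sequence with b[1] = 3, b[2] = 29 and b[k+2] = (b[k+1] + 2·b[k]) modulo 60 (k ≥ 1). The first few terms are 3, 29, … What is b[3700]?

33

b[1] = 3,  b[2] = 29,  b[3] = 35,  b[4] = 33,  b[5] = 43,  b[6] = 49,  b[7] = 15,  b[8] = 53,  b[9] = 23,  b[10] = 9,  b[11] = 55,  b[12] = 13,  b[13] = 3,  b[14] = 29.
Since (b[13], b[14]) = (b[1], b[2]) = (3, 29) (two consecutive terms determine the rest), the sequence is periodic with period 12.
So b[3700] = b[1 + ((3700-1) mod 12)] = b[4] = 33.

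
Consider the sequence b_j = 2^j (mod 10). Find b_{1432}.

Computing terms: b_1 = 2; b_2 = 4; b_3 = 8; b_4 = 6; b_5 = 2.
Since b_5 = b_1 = 2, the sequence is periodic with period 4.
(1432 - 1) mod 4 = 3, so b_{1432} = b_4 = 6.

6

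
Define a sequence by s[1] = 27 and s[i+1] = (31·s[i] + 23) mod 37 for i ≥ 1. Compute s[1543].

We have s[1] = 27, s[2] = 9, s[3] = 6, s[4] = 24, s[5] = 27.
Since s[5] = s[1] = 27, the sequence is periodic with period 4.
(1543 - 1) mod 4 = 2, so s[1543] = s[3] = 6.

6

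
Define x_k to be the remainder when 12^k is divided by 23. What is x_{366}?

We have x_1 = 12, x_2 = 6, x_3 = 3, x_4 = 13, x_5 = 18, x_6 = 9, x_7 = 16, x_8 = 8, x_9 = 4, x_{10} = 2, x_{11} = 1, x_{12} = 12.
Since x_{12} = x_1 = 12, the sequence is periodic with period 11.
So x_{366} = x_{1 + ((366-1) mod 11)} = x_3 = 3.

3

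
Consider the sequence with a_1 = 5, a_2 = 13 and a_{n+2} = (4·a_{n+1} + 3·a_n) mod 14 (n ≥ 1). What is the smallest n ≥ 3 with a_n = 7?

7

Computing terms: a_1 = 5, a_2 = 13, a_3 = 11, a_4 = 13, a_5 = 1, a_6 = 1, a_7 = 7, a_8 = 3, a_9 = 5, a_{10} = 1, a_{11} = 5, a_{12} = 9, a_{13} = 9, a_{14} = 7, a_{15} = 13, a_{16} = 3, a_{17} = 9, a_{18} = 3, a_{19} = 11, a_{20} = 11, a_{21} = 7, a_{22} = 5, a_{23} = 13.
Since (a_{22}, a_{23}) = (a_1, a_2) = (5, 13) (two consecutive terms determine the rest), the sequence is periodic with period 21.
The value 7 first appears (with n ≥ 3) at a_7.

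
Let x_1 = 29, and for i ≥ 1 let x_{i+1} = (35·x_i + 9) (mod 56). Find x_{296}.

Computing terms: x_1 = 29,  x_2 = 16,  x_3 = 9,  x_4 = 44,  x_5 = 37,  x_6 = 16.
Since x_6 = x_2 = 16, the sequence is eventually periodic: after a pre-period of length 1 it cycles with period 4.
For i ≥ 2, x_i depends only on (i - 2) mod 4. (296 - 2) mod 4 = 2, so x_{296} = x_4 = 44.

44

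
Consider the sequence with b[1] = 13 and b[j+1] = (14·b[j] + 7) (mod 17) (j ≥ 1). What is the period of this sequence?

Computing terms: b[1] = 13,  b[2] = 2,  b[3] = 1,  b[4] = 4,  b[5] = 12,  b[6] = 5,  b[7] = 9,  b[8] = 14,  b[9] = 16,  b[10] = 10,  b[11] = 11,  b[12] = 8,  b[13] = 0,  b[14] = 7,  b[15] = 3,  b[16] = 15,  b[17] = 13.
The sequence repeats with period 16.

16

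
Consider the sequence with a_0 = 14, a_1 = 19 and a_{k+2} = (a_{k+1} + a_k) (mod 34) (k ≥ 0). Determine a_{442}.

25

a_0 = 14,  a_1 = 19,  a_2 = 33,  a_3 = 18,  a_4 = 17,  a_5 = 1,  a_6 = 18,  a_7 = 19,  a_8 = 3,  a_9 = 22,  a_{10} = 25,  a_{11} = 13,  a_{12} = 4,  a_{13} = 17,  a_{14} = 21,  a_{15} = 4,  a_{16} = 25,  a_{17} = 29,  a_{18} = 20,  a_{19} = 15,  a_{20} = 1,  a_{21} = 16,  a_{22} = 17,  a_{23} = 33,  a_{24} = 16,  a_{25} = 15,  a_{26} = 31,  a_{27} = 12,  a_{28} = 9,  a_{29} = 21,  a_{30} = 30,  a_{31} = 17,  a_{32} = 13,  a_{33} = 30,  a_{34} = 9,  a_{35} = 5,  a_{36} = 14,  a_{37} = 19.
The sequence repeats with period 36.
(442 - 0) mod 36 = 10, so a_{442} = a_{10} = 25.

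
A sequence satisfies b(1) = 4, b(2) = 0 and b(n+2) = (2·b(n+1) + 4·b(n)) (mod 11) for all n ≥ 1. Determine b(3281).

We have b(1) = 4; b(2) = 0; b(3) = 5; b(4) = 10; b(5) = 7; b(6) = 10; b(7) = 4; b(8) = 4; b(9) = 2; b(10) = 9; b(11) = 4; b(12) = 0.
Since (b(11), b(12)) = (b(1), b(2)) = (4, 0) (two consecutive terms determine the rest), the sequence is periodic with period 10.
So b(3281) = b(1 + ((3281-1) mod 10)) = b(1) = 4.

4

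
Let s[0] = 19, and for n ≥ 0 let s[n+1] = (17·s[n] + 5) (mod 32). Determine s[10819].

Computing terms: s[0] = 19; s[1] = 8; s[2] = 13; s[3] = 2; s[4] = 7; s[5] = 28; s[6] = 1; s[7] = 22; s[8] = 27; s[9] = 16; s[10] = 21; s[11] = 10; s[12] = 15; s[13] = 4; s[14] = 9; s[15] = 30; s[16] = 3; s[17] = 24; s[18] = 29; s[19] = 18; s[20] = 23; s[21] = 12; s[22] = 17; s[23] = 6; s[24] = 11; s[25] = 0; s[26] = 5; s[27] = 26; s[28] = 31; s[29] = 20; s[30] = 25; s[31] = 14; s[32] = 19.
Since s[32] = s[0] = 19, the sequence is periodic with period 32.
So s[10819] = s[0 + ((10819-0) mod 32)] = s[3] = 2.

2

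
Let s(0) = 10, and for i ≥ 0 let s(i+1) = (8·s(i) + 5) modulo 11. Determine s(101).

8

Listing terms: s(0) = 10, s(1) = 8, s(2) = 3, s(3) = 7, s(4) = 6, s(5) = 9, s(6) = 0, s(7) = 5, s(8) = 1, s(9) = 2, s(10) = 10.
Since s(10) = s(0) = 10, the sequence is periodic with period 10.
So s(101) = s(0 + ((101-0) mod 10)) = s(1) = 8.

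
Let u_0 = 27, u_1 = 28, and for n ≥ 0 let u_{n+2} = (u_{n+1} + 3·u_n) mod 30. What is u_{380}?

We have u_0 = 27; u_1 = 28; u_2 = 19; u_3 = 13; u_4 = 10; u_5 = 19; u_6 = 19; u_7 = 16; u_8 = 13; u_9 = 1; u_{10} = 10; u_{11} = 13; u_{12} = 13; u_{13} = 22; u_{14} = 1; u_{15} = 7; u_{16} = 10; u_{17} = 1; u_{18} = 1; u_{19} = 4; u_{20} = 7; u_{21} = 19; u_{22} = 10; u_{23} = 7; u_{24} = 7; u_{25} = 28; u_{26} = 19.
Since (u_{25}, u_{26}) = (u_1, u_2) = (28, 19) (two consecutive terms determine the rest), the sequence is eventually periodic: after a pre-period of length 1 it cycles with period 24.
For n ≥ 1, u_n depends only on (n - 1) mod 24. (380 - 1) mod 24 = 19, so u_{380} = u_{20} = 7.

7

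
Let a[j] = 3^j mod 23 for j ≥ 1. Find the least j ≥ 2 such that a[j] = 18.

9

Computing terms: a[1] = 3,  a[2] = 9,  a[3] = 4,  a[4] = 12,  a[5] = 13,  a[6] = 16,  a[7] = 2,  a[8] = 6,  a[9] = 18,  a[10] = 8,  a[11] = 1,  a[12] = 3.
Since a[12] = a[1] = 3, the sequence is periodic with period 11.
The value 18 first appears (with j ≥ 2) at a[9].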